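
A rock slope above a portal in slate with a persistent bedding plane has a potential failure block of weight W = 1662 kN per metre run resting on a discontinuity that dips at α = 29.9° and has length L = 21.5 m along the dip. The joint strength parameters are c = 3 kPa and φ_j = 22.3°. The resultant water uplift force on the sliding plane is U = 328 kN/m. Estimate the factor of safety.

FS = 0.63

Resolving the block weight along and normal to the plane and applying the Mohr–Coulomb strength on the joint:
N' = W cosα − U = 1662·cos29.9° − 328 = 1112.8 kN/m
Driving force T = W sinα = 1662·sin29.9° = 828.5 kN/m
Resisting force R = c·L + N'·tanφ_j = 3·21.5 + 1112.8·tan22.3° = 64.5 + 456.4 = 520.9 kN/m
FS = R / T = 520.9 / 828.5 = 0.629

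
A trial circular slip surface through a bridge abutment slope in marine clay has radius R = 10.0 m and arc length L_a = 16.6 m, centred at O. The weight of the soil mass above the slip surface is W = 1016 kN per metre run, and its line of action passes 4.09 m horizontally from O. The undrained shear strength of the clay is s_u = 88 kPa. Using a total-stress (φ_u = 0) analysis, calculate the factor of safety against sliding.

Taking moments about the centre O, the resisting moment is provided by the undrained shear strength acting along the arc:
M_R = s_u·L_a·R = 88·16.60·10.0 = 14608.0 kN·m/m
M_D = W·d = 1016·4.09 = 4155.4 kN·m/m
FS = M_R / M_D = 14608.0 / 4155.4 = 3.515

FS = 3.52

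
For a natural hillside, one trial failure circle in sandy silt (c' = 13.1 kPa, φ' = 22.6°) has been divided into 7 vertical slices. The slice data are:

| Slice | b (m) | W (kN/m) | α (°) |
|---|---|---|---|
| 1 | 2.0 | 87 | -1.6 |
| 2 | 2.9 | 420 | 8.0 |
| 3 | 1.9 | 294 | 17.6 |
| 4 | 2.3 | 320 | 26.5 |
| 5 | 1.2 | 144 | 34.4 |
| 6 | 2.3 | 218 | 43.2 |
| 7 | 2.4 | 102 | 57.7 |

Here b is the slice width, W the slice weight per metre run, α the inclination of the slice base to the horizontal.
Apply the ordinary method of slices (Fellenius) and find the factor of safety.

Ordinary method of slices: FS = Σ[c'·Δl_i + (W_i cosα_i)·tanφ'] / Σ W_i sinα_i, with Δl_i = b_i / cosα_i.
Slice 1: Δl = 2.0/cos(-1.6°) = 2.001 m; N'_1 = 87·cos(-1.6°) = 87.0; c'Δl = 26.21; W sinα = -2.4
Slice 2: Δl = 2.9/cos8.0° = 2.928 m; N'_2 = 420·cos8.0° = 415.9; c'Δl = 38.36; W sinα = 58.5
Slice 3: Δl = 1.9/cos17.6° = 1.993 m; N'_3 = 294·cos17.6° = 280.2; c'Δl = 26.11; W sinα = 88.9
Slice 4: Δl = 2.3/cos26.5° = 2.570 m; N'_4 = 320·cos26.5° = 286.4; c'Δl = 33.67; W sinα = 142.8
Slice 5: Δl = 1.2/cos34.4° = 1.454 m; N'_5 = 144·cos34.4° = 118.8; c'Δl = 19.05; W sinα = 81.4
Slice 6: Δl = 2.3/cos43.2° = 3.155 m; N'_6 = 218·cos43.2° = 158.9; c'Δl = 41.33; W sinα = 149.2
Slice 7: Δl = 2.4/cos57.7° = 4.491 m; N'_7 = 102·cos57.7° = 54.5; c'Δl = 58.84; W sinα = 86.2
Σc'Δl = 243.6 kN/m; ΣN' = 1401.7 kN/m; ΣW sinα = 604.5 kN/m
Resisting = 243.6 + 1401.7·tan22.6° = 243.6 + 583.5 = 827.1 kN/m
FS = 827.1 / 604.5 = 1.368

FS = 1.37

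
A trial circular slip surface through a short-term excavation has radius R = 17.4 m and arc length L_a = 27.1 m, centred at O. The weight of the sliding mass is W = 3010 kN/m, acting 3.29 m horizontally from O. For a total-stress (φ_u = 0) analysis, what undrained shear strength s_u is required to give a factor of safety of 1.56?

s_u = 32.8 kPa

FS = s_u·L_a·R / (W·d), so s_u = FS·W·d / (L_a·R).
s_u = 1.56·3010·3.29 / (27.10·17.4) = 15448.5 / 471.54 = 32.76 kPa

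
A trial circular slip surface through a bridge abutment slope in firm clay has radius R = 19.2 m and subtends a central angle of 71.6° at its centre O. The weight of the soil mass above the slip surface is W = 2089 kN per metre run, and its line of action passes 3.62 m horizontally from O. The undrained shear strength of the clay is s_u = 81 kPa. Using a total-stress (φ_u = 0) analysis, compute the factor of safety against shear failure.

FS = 4.93

Taking moments about the centre O, the resisting moment is provided by the undrained shear strength acting along the arc:
Arc length L_a = R·θ = 19.2·(71.6°·π/180) = 19.2·1.2497 = 23.99 m
M_R = s_u·L_a·R = 81·23.99·19.2 = 37314.5 kN·m/m
M_D = W·d = 2089·3.62 = 7562.2 kN·m/m
FS = M_R / M_D = 37314.5 / 7562.2 = 4.934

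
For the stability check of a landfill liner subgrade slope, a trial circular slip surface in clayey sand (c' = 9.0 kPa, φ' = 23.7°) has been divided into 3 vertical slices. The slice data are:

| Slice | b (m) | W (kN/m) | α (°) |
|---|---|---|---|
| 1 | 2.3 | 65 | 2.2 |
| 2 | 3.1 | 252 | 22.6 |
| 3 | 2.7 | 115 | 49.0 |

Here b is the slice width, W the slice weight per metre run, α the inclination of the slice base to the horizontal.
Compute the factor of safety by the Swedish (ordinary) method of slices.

FS = 1.35

Ordinary method of slices: FS = Σ[c'·Δl_i + (W_i cosα_i)·tanφ'] / Σ W_i sinα_i, with Δl_i = b_i / cosα_i.
Slice 1: Δl = 2.3/cos2.2° = 2.302 m; N'_1 = 65·cos2.2° = 65.0; c'Δl = 20.72; W sinα = 2.5
Slice 2: Δl = 3.1/cos22.6° = 3.358 m; N'_2 = 252·cos22.6° = 232.6; c'Δl = 30.22; W sinα = 96.8
Slice 3: Δl = 2.7/cos49.0° = 4.115 m; N'_3 = 115·cos49.0° = 75.4; c'Δl = 37.04; W sinα = 86.8
Σc'Δl = 88.0 kN/m; ΣN' = 373.0 kN/m; ΣW sinα = 186.1 kN/m
Resisting = 88.0 + 373.0·tan23.7° = 88.0 + 163.8 = 251.7 kN/m
FS = 251.7 / 186.1 = 1.352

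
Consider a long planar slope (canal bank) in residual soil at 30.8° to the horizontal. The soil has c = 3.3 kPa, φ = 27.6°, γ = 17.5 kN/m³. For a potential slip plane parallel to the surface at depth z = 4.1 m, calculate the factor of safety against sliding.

FS = 0.98

For an infinite slope with a slip plane parallel to the surface (no pore pressure): FS = [c + γz cos²β tanφ] / [γz sinβ cosβ].
γz = 17.5·4.1 = 71.75 kN/m²
Numerator = 3.3 + 71.75·cos²30.8°·tan27.6° = 3.3 + 71.75·0.7378·0.5228 = 30.975 kPa
Denominator = 71.75·sin30.8°·cos30.8° = 71.75·0.5120·0.8590 = 31.557 kPa
FS = 30.975 / 31.557 = 0.982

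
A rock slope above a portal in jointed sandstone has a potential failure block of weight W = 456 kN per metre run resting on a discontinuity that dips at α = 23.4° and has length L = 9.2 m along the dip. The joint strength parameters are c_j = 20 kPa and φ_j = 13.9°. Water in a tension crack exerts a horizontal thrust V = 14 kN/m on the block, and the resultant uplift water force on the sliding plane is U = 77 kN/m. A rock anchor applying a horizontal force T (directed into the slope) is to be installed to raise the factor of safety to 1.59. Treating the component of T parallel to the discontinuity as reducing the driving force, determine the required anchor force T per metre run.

Resolving forces along and normal to the sliding plane, with the horizontal anchor force T adding T·sinα to the effective normal force and T·cosα acting up the plane against the driving force:
FS = [c_jL + (W cosα − U − V sinα + T sinα) tanφ_j] / [W sinα + V cosα − T cosα]
Without the anchor: N' = 335.9 kN/m, driving T_d = 193.9 kN/m, resisting R = 20·9.2 + 335.9·tan13.9° = 267.1 kN/m, FS = 1.38.
Setting FS = 1.59 and solving for T:
1.59·(193.9 − T cos23.4°) = 267.1 + T sin23.4°·tan13.9°
T·(sin23.4°·tan13.9° + 1.59·cos23.4°) = 1.59·193.9 − 267.1
T·(0.3971·0.2475 + 1.59·0.9178) = 308.4 − 267.1 = 41.2
T·1.5575 = 41.2
T = 26.5 kN/m

T = 26 kN/m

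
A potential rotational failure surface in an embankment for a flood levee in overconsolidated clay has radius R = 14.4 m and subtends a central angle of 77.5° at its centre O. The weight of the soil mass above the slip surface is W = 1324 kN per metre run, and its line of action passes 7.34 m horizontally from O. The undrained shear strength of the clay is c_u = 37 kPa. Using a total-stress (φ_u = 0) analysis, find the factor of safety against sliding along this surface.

FS = 1.07

Taking moments about the centre O, the resisting moment is provided by the undrained shear strength acting along the arc:
Arc length L_a = R·θ = 14.4·(77.5°·π/180) = 14.4·1.3526 = 19.48 m
M_R = c_u·L_a·R = 37·19.48·14.4 = 10377.8 kN·m/m
M_D = W·d = 1324·7.34 = 9718.2 kN·m/m
FS = M_R / M_D = 10377.8 / 9718.2 = 1.068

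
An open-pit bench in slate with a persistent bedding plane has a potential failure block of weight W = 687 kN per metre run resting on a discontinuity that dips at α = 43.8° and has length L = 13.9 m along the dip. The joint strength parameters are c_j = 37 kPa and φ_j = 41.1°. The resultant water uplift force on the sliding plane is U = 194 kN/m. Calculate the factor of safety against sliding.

Resolving the block weight along and normal to the plane and applying the Mohr–Coulomb strength on the joint:
N' = W cosα − U = 687·cos43.8° − 194 = 301.8 kN/m
Driving force T = W sinα = 687·sin43.8° = 475.5 kN/m
Resisting force R = c_j·L + N'·tanφ_j = 37·13.9 + 301.8·tan41.1° = 514.3 + 263.3 = 777.6 kN/m
FS = R / T = 777.6 / 475.5 = 1.635

FS = 1.64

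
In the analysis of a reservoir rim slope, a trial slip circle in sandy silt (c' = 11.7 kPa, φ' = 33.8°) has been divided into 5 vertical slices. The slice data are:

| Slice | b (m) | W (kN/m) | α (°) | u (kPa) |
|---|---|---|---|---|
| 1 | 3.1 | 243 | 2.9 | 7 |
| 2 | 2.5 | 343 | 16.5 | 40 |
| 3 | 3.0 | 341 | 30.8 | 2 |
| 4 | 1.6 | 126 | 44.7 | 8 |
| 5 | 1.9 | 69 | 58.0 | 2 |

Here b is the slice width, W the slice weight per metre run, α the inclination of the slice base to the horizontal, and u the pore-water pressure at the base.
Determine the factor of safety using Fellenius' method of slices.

FS = 1.70

Ordinary method of slices: FS = Σ[c'·Δl_i + (W_i cosα_i − u_i·Δl_i)·tanφ'] / Σ W_i sinα_i, with Δl_i = b_i / cosα_i.
Slice 1: Δl = 3.1/cos2.9° = 3.104 m; N'_1 = 243·cos2.9° − 7·3.104 = 221.0; c'Δl = 36.32; W sinα = 12.3
Slice 2: Δl = 2.5/cos16.5° = 2.607 m; N'_2 = 343·cos16.5° − 40·2.607 = 224.6; c'Δl = 30.51; W sinα = 97.4
Slice 3: Δl = 3.0/cos30.8° = 3.493 m; N'_3 = 341·cos30.8° − 2·3.493 = 285.9; c'Δl = 40.86; W sinα = 174.6
Slice 4: Δl = 1.6/cos44.7° = 2.251 m; N'_4 = 126·cos44.7° − 8·2.251 = 71.6; c'Δl = 26.34; W sinα = 88.6
Slice 5: Δl = 1.9/cos58.0° = 3.585 m; N'_5 = 69·cos58.0° − 2·3.585 = 29.4; c'Δl = 41.95; W sinα = 58.5
Σc'Δl = 176.0 kN/m; ΣN' = 832.4 kN/m; ΣW sinα = 431.5 kN/m
Resisting = 176.0 + 832.4·tan33.8° = 176.0 + 557.2 = 733.2 kN/m
FS = 733.2 / 431.5 = 1.699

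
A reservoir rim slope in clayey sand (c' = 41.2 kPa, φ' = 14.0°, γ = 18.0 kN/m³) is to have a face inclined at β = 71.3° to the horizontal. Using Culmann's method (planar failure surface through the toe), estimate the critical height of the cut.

Culmann's analysis gives the critical failure plane at α_cr = (β + φ')/2 = (71.3 + 14.0)/2 = 42.6°, and the critical height
H_c = (4c'/γ) · sinβ cosφ' / [1 − cos(β − φ')]
    = (4·41.2/18.0) · sin71.3°·cos14.0° / [1 − cos(57.3°)]
    = 9.156 · 0.9472·0.9703 / [1 − 0.5402]
    = 9.156 · 0.9191 / 0.4598
    = 18.30 m

H_c = 18.30 m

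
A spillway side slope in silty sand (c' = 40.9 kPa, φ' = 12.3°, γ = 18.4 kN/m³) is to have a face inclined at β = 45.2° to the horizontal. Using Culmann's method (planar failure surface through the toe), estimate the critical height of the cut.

H_c = 38.43 m

Culmann's analysis gives the critical failure plane at α_cr = (β + φ')/2 = (45.2 + 12.3)/2 = 28.8°, and the critical height
H_c = (4c'/γ) · sinβ cosφ' / [1 − cos(β − φ')]
    = (4·40.9/18.4) · sin45.2°·cos12.3° / [1 − cos(32.9°)]
    = 8.891 · 0.7096·0.9770 / [1 − 0.8396]
    = 8.891 · 0.6933 / 0.1604
    = 38.43 m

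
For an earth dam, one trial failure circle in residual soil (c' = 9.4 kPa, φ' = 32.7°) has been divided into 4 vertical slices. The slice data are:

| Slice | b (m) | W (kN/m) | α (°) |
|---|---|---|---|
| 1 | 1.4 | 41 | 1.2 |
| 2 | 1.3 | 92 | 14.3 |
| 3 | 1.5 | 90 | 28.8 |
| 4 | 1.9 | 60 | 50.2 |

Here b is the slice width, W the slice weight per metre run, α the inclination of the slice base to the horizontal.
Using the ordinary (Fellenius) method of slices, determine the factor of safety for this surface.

Ordinary method of slices: FS = Σ[c'·Δl_i + (W_i cosα_i)·tanφ'] / Σ W_i sinα_i, with Δl_i = b_i / cosα_i.
Slice 1: Δl = 1.4/cos1.2° = 1.400 m; N'_1 = 41·cos1.2° = 41.0; c'Δl = 13.16; W sinα = 0.9
Slice 2: Δl = 1.3/cos14.3° = 1.342 m; N'_2 = 92·cos14.3° = 89.1; c'Δl = 12.61; W sinα = 22.7
Slice 3: Δl = 1.5/cos28.8° = 1.712 m; N'_3 = 90·cos28.8° = 78.9; c'Δl = 16.09; W sinα = 43.4
Slice 4: Δl = 1.9/cos50.2° = 2.968 m; N'_4 = 60·cos50.2° = 38.4; c'Δl = 27.90; W sinα = 46.1
Σc'Δl = 69.8 kN/m; ΣN' = 247.4 kN/m; ΣW sinα = 113.0 kN/m
Resisting = 69.8 + 247.4·tan32.7° = 69.8 + 158.8 = 228.6 kN/m
FS = 228.6 / 113.0 = 2.022

FS = 2.02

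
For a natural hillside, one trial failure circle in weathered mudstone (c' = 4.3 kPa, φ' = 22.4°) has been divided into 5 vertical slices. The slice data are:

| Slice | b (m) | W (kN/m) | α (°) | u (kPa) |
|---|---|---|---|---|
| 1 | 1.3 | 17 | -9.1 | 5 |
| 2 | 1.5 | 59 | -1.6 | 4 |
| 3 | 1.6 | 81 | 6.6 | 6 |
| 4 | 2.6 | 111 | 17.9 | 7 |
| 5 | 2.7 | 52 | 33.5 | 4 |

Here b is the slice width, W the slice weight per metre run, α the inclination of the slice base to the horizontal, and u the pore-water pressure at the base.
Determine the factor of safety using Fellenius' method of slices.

Ordinary method of slices: FS = Σ[c'·Δl_i + (W_i cosα_i − u_i·Δl_i)·tanφ'] / Σ W_i sinα_i, with Δl_i = b_i / cosα_i.
Slice 1: Δl = 1.3/cos(-9.1°) = 1.317 m; N'_1 = 17·cos(-9.1°) − 5·1.317 = 10.2; c'Δl = 5.66; W sinα = -2.7
Slice 2: Δl = 1.5/cos(-1.6°) = 1.501 m; N'_2 = 59·cos(-1.6°) − 4·1.501 = 53.0; c'Δl = 6.45; W sinα = -1.6
Slice 3: Δl = 1.6/cos6.6° = 1.611 m; N'_3 = 81·cos6.6° − 6·1.611 = 70.8; c'Δl = 6.93; W sinα = 9.3
Slice 4: Δl = 2.6/cos17.9° = 2.732 m; N'_4 = 111·cos17.9° − 7·2.732 = 86.5; c'Δl = 11.75; W sinα = 34.1
Slice 5: Δl = 2.7/cos33.5° = 3.238 m; N'_5 = 52·cos33.5° − 4·3.238 = 30.4; c'Δl = 13.92; W sinα = 28.7
Σc'Δl = 44.7 kN/m; ΣN' = 250.9 kN/m; ΣW sinα = 67.8 kN/m
Resisting = 44.7 + 250.9·tan22.4° = 44.7 + 103.4 = 148.1 kN/m
FS = 148.1 / 67.8 = 2.185

FS = 2.18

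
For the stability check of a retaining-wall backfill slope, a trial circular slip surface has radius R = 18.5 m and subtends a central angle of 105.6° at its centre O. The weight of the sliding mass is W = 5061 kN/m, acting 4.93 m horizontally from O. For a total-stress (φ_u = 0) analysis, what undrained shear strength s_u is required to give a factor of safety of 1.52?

FS = s_u·L_a·R / (W·d), so s_u = FS·W·d / (L_a·R).
Arc length L_a = R·θ = 18.5·(105.6°·π/180) = 18.5·1.8431 = 34.10 m
s_u = 1.52·5061·4.93 / (34.10·18.5) = 37925.1 / 630.79 = 60.12 kPa

s_u = 60.1 kPa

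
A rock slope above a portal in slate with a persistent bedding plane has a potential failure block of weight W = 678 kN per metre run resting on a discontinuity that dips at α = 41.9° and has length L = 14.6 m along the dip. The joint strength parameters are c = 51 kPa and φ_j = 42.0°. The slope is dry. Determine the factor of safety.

FS = 2.65

Resolving the block weight along and normal to the plane and applying the Mohr–Coulomb strength on the joint:
N' = W cosα = 678·cos41.9° = 504.6 kN/m
Driving force T = W sinα = 678·sin41.9° = 452.8 kN/m
Resisting force R = c·L + N'·tanφ_j = 51·14.6 + 504.6·tan42.0° = 744.6 + 454.4 = 1199.0 kN/m
FS = R / T = 1199.0 / 452.8 = 2.648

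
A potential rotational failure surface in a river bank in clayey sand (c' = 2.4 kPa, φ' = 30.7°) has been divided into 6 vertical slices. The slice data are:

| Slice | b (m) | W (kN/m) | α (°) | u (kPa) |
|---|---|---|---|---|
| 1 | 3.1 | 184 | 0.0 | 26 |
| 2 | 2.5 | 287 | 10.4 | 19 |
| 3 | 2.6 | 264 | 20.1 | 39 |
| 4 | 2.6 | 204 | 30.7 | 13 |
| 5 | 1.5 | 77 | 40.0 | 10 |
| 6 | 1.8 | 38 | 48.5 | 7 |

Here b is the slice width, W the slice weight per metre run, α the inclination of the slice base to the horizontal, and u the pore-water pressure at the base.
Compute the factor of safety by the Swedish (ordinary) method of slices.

FS = 1.32

Ordinary method of slices: FS = Σ[c'·Δl_i + (W_i cosα_i − u_i·Δl_i)·tanφ'] / Σ W_i sinα_i, with Δl_i = b_i / cosα_i.
Slice 1: Δl = 3.1/cos0.0° = 3.100 m; N'_1 = 184·cos0.0° − 26·3.100 = 103.4; c'Δl = 7.44; W sinα = 0.0
Slice 2: Δl = 2.5/cos10.4° = 2.542 m; N'_2 = 287·cos10.4° − 19·2.542 = 234.0; c'Δl = 6.10; W sinα = 51.8
Slice 3: Δl = 2.6/cos20.1° = 2.769 m; N'_3 = 264·cos20.1° − 39·2.769 = 139.9; c'Δl = 6.64; W sinα = 90.7
Slice 4: Δl = 2.6/cos30.7° = 3.024 m; N'_4 = 204·cos30.7° − 13·3.024 = 136.1; c'Δl = 7.26; W sinα = 104.2
Slice 5: Δl = 1.5/cos40.0° = 1.958 m; N'_5 = 77·cos40.0° − 10·1.958 = 39.4; c'Δl = 4.70; W sinα = 49.5
Slice 6: Δl = 1.8/cos48.5° = 2.716 m; N'_6 = 38·cos48.5° − 7·2.716 = 6.2; c'Δl = 6.52; W sinα = 28.5
Σc'Δl = 38.7 kN/m; ΣN' = 659.0 kN/m; ΣW sinα = 324.6 kN/m
Resisting = 38.7 + 659.0·tan30.7° = 38.7 + 391.3 = 429.9 kN/m
FS = 429.9 / 324.6 = 1.324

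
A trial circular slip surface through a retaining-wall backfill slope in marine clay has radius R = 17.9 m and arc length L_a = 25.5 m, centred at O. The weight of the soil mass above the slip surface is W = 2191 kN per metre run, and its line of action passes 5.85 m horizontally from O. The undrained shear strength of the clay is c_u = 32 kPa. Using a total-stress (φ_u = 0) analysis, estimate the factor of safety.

FS = 1.14

Taking moments about the centre O, the resisting moment is provided by the undrained shear strength acting along the arc:
M_R = c_u·L_a·R = 32·25.50·17.9 = 14606.4 kN·m/m
M_D = W·d = 2191·5.85 = 12817.3 kN·m/m
FS = M_R / M_D = 14606.4 / 12817.3 = 1.140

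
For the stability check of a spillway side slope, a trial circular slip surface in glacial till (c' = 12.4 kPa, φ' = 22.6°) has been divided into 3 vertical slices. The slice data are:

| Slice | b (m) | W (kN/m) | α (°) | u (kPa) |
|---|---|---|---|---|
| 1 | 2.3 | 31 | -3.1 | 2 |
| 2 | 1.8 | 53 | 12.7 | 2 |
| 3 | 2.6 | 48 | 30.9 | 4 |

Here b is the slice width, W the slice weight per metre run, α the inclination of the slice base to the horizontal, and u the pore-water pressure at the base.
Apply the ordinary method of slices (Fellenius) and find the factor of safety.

Ordinary method of slices: FS = Σ[c'·Δl_i + (W_i cosα_i − u_i·Δl_i)·tanφ'] / Σ W_i sinα_i, with Δl_i = b_i / cosα_i.
Slice 1: Δl = 2.3/cos(-3.1°) = 2.303 m; N'_1 = 31·cos(-3.1°) − 2·2.303 = 26.3; c'Δl = 28.56; W sinα = -1.7
Slice 2: Δl = 1.8/cos12.7° = 1.845 m; N'_2 = 53·cos12.7° − 2·1.845 = 48.0; c'Δl = 22.88; W sinα = 11.7
Slice 3: Δl = 2.6/cos30.9° = 3.030 m; N'_3 = 48·cos30.9° − 4·3.030 = 29.1; c'Δl = 37.57; W sinα = 24.6
Σc'Δl = 89.0 kN/m; ΣN' = 103.4 kN/m; ΣW sinα = 34.6 kN/m
Resisting = 89.0 + 103.4·tan22.6° = 89.0 + 43.1 = 132.1 kN/m
FS = 132.1 / 34.6 = 3.814

FS = 3.81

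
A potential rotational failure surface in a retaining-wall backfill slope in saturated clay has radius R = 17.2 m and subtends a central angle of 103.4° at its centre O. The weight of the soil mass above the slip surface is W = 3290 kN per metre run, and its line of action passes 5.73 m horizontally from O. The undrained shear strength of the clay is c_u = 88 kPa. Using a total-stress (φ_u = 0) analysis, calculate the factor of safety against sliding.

Taking moments about the centre O, the resisting moment is provided by the undrained shear strength acting along the arc:
Arc length L_a = R·θ = 17.2·(103.4°·π/180) = 17.2·1.8047 = 31.04 m
M_R = c_u·L_a·R = 88·31.04·17.2 = 46982.6 kN·m/m
M_D = W·d = 3290·5.73 = 18851.7 kN·m/m
FS = M_R / M_D = 46982.6 / 18851.7 = 2.492

FS = 2.49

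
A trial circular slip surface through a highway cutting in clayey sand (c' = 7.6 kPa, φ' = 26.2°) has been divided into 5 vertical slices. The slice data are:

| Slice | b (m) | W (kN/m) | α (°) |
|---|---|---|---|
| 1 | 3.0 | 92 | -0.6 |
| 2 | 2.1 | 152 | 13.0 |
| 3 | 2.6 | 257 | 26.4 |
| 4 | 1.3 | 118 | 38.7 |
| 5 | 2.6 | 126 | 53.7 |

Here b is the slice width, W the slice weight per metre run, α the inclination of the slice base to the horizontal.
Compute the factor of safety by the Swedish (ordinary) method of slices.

Ordinary method of slices: FS = Σ[c'·Δl_i + (W_i cosα_i)·tanφ'] / Σ W_i sinα_i, with Δl_i = b_i / cosα_i.
Slice 1: Δl = 3.0/cos(-0.6°) = 3.000 m; N'_1 = 92·cos(-0.6°) = 92.0; c'Δl = 22.80; W sinα = -1.0
Slice 2: Δl = 2.1/cos13.0° = 2.155 m; N'_2 = 152·cos13.0° = 148.1; c'Δl = 16.38; W sinα = 34.2
Slice 3: Δl = 2.6/cos26.4° = 2.903 m; N'_3 = 257·cos26.4° = 230.2; c'Δl = 22.06; W sinα = 114.3
Slice 4: Δl = 1.3/cos38.7° = 1.666 m; N'_4 = 118·cos38.7° = 92.1; c'Δl = 12.66; W sinα = 73.8
Slice 5: Δl = 2.6/cos53.7° = 4.392 m; N'_5 = 126·cos53.7° = 74.6; c'Δl = 33.38; W sinα = 101.5
Σc'Δl = 107.3 kN/m; ΣN' = 637.0 kN/m; ΣW sinα = 322.8 kN/m
Resisting = 107.3 + 637.0·tan26.2° = 107.3 + 313.4 = 420.7 kN/m
FS = 420.7 / 322.8 = 1.303

FS = 1.30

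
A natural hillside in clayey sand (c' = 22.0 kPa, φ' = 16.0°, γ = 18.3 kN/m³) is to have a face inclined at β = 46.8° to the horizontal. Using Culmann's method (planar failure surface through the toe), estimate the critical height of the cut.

H_c = 23.89 m

Culmann's analysis gives the critical failure plane at α_cr = (β + φ')/2 = (46.8 + 16.0)/2 = 31.4°, and the critical height
H_c = (4c'/γ) · sinβ cosφ' / [1 − cos(β − φ')]
    = (4·22.0/18.3) · sin46.8°·cos16.0° / [1 − cos(30.8°)]
    = 4.809 · 0.7290·0.9613 / [1 − 0.8590]
    = 4.809 · 0.7007 / 0.1410
    = 23.89 m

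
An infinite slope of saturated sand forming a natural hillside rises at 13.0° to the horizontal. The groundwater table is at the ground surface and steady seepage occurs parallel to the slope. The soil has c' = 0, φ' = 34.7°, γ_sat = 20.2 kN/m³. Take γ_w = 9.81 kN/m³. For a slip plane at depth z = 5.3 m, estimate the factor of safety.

With seepage parallel to the slope and the water table at the surface, the effective normal stress on the slip plane uses the buoyant unit weight γ' = γ_sat − γ_w while the driving shear stress uses γ_sat:
FS = [c' + γ' z cos²β tanφ'] / [γ_sat z sinβ cosβ]
(For c' = 0 this reduces to FS = (γ'/γ_sat)·tanφ'/tanβ.)
γ' = 20.2 − 9.81 = 10.39 kN/m³
Numerator = 0.0 + 10.39·5.3·cos²13.0°·tan34.7° = 0.0 + 10.39·5.3·0.9494·0.6924 = 36.201 kPa
Denominator = 20.2·5.3·sin13.0°·cos13.0° = 20.2·5.3·0.2250·0.9744 = 23.466 kPa
FS = 36.201 / 23.466 = 1.543

FS = 1.54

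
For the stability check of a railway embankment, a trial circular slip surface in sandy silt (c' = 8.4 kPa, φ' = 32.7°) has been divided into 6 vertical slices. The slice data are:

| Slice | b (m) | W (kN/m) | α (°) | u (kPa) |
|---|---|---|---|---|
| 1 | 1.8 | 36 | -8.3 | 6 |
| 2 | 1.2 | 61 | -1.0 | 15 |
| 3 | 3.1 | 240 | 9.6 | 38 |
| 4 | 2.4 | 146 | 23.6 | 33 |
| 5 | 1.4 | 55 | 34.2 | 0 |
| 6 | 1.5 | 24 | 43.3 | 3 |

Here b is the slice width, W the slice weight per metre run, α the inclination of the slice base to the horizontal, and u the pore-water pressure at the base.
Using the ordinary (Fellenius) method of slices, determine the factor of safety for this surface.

FS = 2.08

Ordinary method of slices: FS = Σ[c'·Δl_i + (W_i cosα_i − u_i·Δl_i)·tanφ'] / Σ W_i sinα_i, with Δl_i = b_i / cosα_i.
Slice 1: Δl = 1.8/cos(-8.3°) = 1.819 m; N'_1 = 36·cos(-8.3°) − 6·1.819 = 24.7; c'Δl = 15.28; W sinα = -5.2
Slice 2: Δl = 1.2/cos(-1.0°) = 1.200 m; N'_2 = 61·cos(-1.0°) − 15·1.200 = 43.0; c'Δl = 10.08; W sinα = -1.1
Slice 3: Δl = 3.1/cos9.6° = 3.144 m; N'_3 = 240·cos9.6° − 38·3.144 = 117.2; c'Δl = 26.41; W sinα = 40.0
Slice 4: Δl = 2.4/cos23.6° = 2.619 m; N'_4 = 146·cos23.6° − 33·2.619 = 47.4; c'Δl = 22.00; W sinα = 58.5
Slice 5: Δl = 1.4/cos34.2° = 1.693 m; N'_5 = 55·cos34.2° − 0·1.693 = 45.5; c'Δl = 14.22; W sinα = 30.9
Slice 6: Δl = 1.5/cos43.3° = 2.061 m; N'_6 = 24·cos43.3° − 3·2.061 = 11.3; c'Δl = 17.31; W sinα = 16.5
Σc'Δl = 105.3 kN/m; ΣN' = 289.0 kN/m; ΣW sinα = 139.6 kN/m
Resisting = 105.3 + 289.0·tan32.7° = 105.3 + 185.5 = 290.8 kN/m
FS = 290.8 / 139.6 = 2.084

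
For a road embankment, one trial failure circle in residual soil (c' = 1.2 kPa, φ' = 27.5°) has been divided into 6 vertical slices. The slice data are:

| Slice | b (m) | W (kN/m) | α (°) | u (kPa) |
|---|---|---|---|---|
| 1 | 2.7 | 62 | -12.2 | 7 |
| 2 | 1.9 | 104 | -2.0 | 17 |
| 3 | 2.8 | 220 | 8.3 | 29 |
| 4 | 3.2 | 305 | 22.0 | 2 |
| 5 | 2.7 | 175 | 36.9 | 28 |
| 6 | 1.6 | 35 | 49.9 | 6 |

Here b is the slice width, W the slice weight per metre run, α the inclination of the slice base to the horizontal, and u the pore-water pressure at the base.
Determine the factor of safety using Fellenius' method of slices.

FS = 1.23

Ordinary method of slices: FS = Σ[c'·Δl_i + (W_i cosα_i − u_i·Δl_i)·tanφ'] / Σ W_i sinα_i, with Δl_i = b_i / cosα_i.
Slice 1: Δl = 2.7/cos(-12.2°) = 2.762 m; N'_1 = 62·cos(-12.2°) − 7·2.762 = 41.3; c'Δl = 3.31; W sinα = -13.1
Slice 2: Δl = 1.9/cos(-2.0°) = 1.901 m; N'_2 = 104·cos(-2.0°) − 17·1.901 = 71.6; c'Δl = 2.28; W sinα = -3.6
Slice 3: Δl = 2.8/cos8.3° = 2.830 m; N'_3 = 220·cos8.3° − 29·2.830 = 135.6; c'Δl = 3.40; W sinα = 31.8
Slice 4: Δl = 3.2/cos22.0° = 3.451 m; N'_4 = 305·cos22.0° − 2·3.451 = 275.9; c'Δl = 4.14; W sinα = 114.3
Slice 5: Δl = 2.7/cos36.9° = 3.376 m; N'_5 = 175·cos36.9° − 28·3.376 = 45.4; c'Δl = 4.05; W sinα = 105.1
Slice 6: Δl = 1.6/cos49.9° = 2.484 m; N'_6 = 35·cos49.9° − 6·2.484 = 7.6; c'Δl = 2.98; W sinα = 26.8
Σc'Δl = 20.2 kN/m; ΣN' = 577.5 kN/m; ΣW sinα = 261.1 kN/m
Resisting = 20.2 + 577.5·tan27.5° = 20.2 + 300.6 = 320.8 kN/m
FS = 320.8 / 261.1 = 1.228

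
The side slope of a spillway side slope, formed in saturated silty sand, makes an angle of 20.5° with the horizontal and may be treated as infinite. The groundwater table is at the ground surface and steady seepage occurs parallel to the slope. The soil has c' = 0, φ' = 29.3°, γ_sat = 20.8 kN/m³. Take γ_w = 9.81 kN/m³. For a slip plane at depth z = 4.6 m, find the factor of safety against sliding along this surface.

FS = 0.79

With seepage parallel to the slope and the water table at the surface, the effective normal stress on the slip plane uses the buoyant unit weight γ' = γ_sat − γ_w while the driving shear stress uses γ_sat:
FS = [c' + γ' z cos²β tanφ'] / [γ_sat z sinβ cosβ]
(For c' = 0 this reduces to FS = (γ'/γ_sat)·tanφ'/tanβ.)
γ' = 20.8 − 9.81 = 10.99 kN/m³
Numerator = 0.0 + 10.99·4.6·cos²20.5°·tan29.3° = 0.0 + 10.99·4.6·0.8774·0.5612 = 24.890 kPa
Denominator = 20.8·4.6·sin20.5°·cos20.5° = 20.8·4.6·0.3502·0.9367 = 31.386 kPa
FS = 24.890 / 31.386 = 0.793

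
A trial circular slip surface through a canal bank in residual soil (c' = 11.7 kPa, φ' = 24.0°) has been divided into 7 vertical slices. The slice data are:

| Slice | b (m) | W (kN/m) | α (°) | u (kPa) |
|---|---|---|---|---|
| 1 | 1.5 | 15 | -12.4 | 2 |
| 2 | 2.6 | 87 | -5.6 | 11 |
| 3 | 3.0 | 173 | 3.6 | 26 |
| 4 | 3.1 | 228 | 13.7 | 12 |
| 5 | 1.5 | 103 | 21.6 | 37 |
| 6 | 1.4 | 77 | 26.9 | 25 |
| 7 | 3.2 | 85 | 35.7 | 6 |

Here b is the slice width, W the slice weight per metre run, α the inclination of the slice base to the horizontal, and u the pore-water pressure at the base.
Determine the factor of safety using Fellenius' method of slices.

FS = 2.33

Ordinary method of slices: FS = Σ[c'·Δl_i + (W_i cosα_i − u_i·Δl_i)·tanφ'] / Σ W_i sinα_i, with Δl_i = b_i / cosα_i.
Slice 1: Δl = 1.5/cos(-12.4°) = 1.536 m; N'_1 = 15·cos(-12.4°) − 2·1.536 = 11.6; c'Δl = 17.97; W sinα = -3.2
Slice 2: Δl = 2.6/cos(-5.6°) = 2.612 m; N'_2 = 87·cos(-5.6°) − 11·2.612 = 57.8; c'Δl = 30.57; W sinα = -8.5
Slice 3: Δl = 3.0/cos3.6° = 3.006 m; N'_3 = 173·cos3.6° − 26·3.006 = 94.5; c'Δl = 35.17; W sinα = 10.9
Slice 4: Δl = 3.1/cos13.7° = 3.191 m; N'_4 = 228·cos13.7° − 12·3.191 = 183.2; c'Δl = 37.33; W sinα = 54.0
Slice 5: Δl = 1.5/cos21.6° = 1.613 m; N'_5 = 103·cos21.6° − 37·1.613 = 36.1; c'Δl = 18.88; W sinα = 37.9
Slice 6: Δl = 1.4/cos26.9° = 1.570 m; N'_6 = 77·cos26.9° − 25·1.570 = 29.4; c'Δl = 18.37; W sinα = 34.8
Slice 7: Δl = 3.2/cos35.7° = 3.940 m; N'_7 = 85·cos35.7° − 6·3.940 = 45.4; c'Δl = 46.10; W sinα = 49.6
Σc'Δl = 204.4 kN/m; ΣN' = 458.0 kN/m; ΣW sinα = 175.5 kN/m
Resisting = 204.4 + 458.0·tan24.0° = 204.4 + 203.9 = 408.3 kN/m
FS = 408.3 / 175.5 = 2.326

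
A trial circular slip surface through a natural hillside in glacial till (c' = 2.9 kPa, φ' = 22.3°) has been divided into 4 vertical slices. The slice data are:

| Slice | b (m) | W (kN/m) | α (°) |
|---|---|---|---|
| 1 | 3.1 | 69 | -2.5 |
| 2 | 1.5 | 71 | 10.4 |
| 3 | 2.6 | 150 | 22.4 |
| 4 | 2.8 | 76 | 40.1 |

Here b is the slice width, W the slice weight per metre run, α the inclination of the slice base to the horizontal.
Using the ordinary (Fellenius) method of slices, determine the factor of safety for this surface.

Ordinary method of slices: FS = Σ[c'·Δl_i + (W_i cosα_i)·tanφ'] / Σ W_i sinα_i, with Δl_i = b_i / cosα_i.
Slice 1: Δl = 3.1/cos(-2.5°) = 3.103 m; N'_1 = 69·cos(-2.5°) = 68.9; c'Δl = 9.00; W sinα = -3.0
Slice 2: Δl = 1.5/cos10.4° = 1.525 m; N'_2 = 71·cos10.4° = 69.8; c'Δl = 4.42; W sinα = 12.8
Slice 3: Δl = 2.6/cos22.4° = 2.812 m; N'_3 = 150·cos22.4° = 138.7; c'Δl = 8.16; W sinα = 57.2
Slice 4: Δl = 2.8/cos40.1° = 3.661 m; N'_4 = 76·cos40.1° = 58.1; c'Δl = 10.62; W sinα = 49.0
Σc'Δl = 32.2 kN/m; ΣN' = 335.6 kN/m; ΣW sinα = 115.9 kN/m
Resisting = 32.2 + 335.6·tan22.3° = 32.2 + 137.6 = 169.8 kN/m
FS = 169.8 / 115.9 = 1.465

FS = 1.47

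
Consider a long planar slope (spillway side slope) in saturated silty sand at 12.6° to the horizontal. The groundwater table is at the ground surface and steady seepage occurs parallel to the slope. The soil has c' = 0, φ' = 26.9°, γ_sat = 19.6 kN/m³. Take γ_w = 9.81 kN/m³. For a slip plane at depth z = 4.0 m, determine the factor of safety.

With seepage parallel to the slope and the water table at the surface, the effective normal stress on the slip plane uses the buoyant unit weight γ' = γ_sat − γ_w while the driving shear stress uses γ_sat:
FS = [c' + γ' z cos²β tanφ'] / [γ_sat z sinβ cosβ]
(For c' = 0 this reduces to FS = (γ'/γ_sat)·tanφ'/tanβ.)
γ' = 19.6 − 9.81 = 9.79 kN/m³
Numerator = 0.0 + 9.79·4.0·cos²12.6°·tan26.9° = 0.0 + 9.79·4.0·0.9524·0.5073 = 18.922 kPa
Denominator = 19.6·4.0·sin12.6°·cos12.6° = 19.6·4.0·0.2181·0.9759 = 16.691 kPa
FS = 18.922 / 16.691 = 1.134

FS = 1.13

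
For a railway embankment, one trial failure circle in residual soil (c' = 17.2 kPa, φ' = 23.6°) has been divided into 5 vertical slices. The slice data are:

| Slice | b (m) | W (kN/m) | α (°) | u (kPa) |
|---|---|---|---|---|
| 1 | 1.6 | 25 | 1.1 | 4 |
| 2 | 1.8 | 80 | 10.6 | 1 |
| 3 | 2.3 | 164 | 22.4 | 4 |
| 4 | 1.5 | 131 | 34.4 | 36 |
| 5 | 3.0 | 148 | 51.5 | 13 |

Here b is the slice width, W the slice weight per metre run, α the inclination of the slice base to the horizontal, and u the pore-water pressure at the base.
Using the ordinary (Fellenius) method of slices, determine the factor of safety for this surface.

FS = 1.31

Ordinary method of slices: FS = Σ[c'·Δl_i + (W_i cosα_i − u_i·Δl_i)·tanφ'] / Σ W_i sinα_i, with Δl_i = b_i / cosα_i.
Slice 1: Δl = 1.6/cos1.1° = 1.600 m; N'_1 = 25·cos1.1° − 4·1.600 = 18.6; c'Δl = 27.53; W sinα = 0.5
Slice 2: Δl = 1.8/cos10.6° = 1.831 m; N'_2 = 80·cos10.6° − 1·1.831 = 76.8; c'Δl = 31.50; W sinα = 14.7
Slice 3: Δl = 2.3/cos22.4° = 2.488 m; N'_3 = 164·cos22.4° − 4·2.488 = 141.7; c'Δl = 42.79; W sinα = 62.5
Slice 4: Δl = 1.5/cos34.4° = 1.818 m; N'_4 = 131·cos34.4° − 36·1.818 = 42.6; c'Δl = 31.27; W sinα = 74.0
Slice 5: Δl = 3.0/cos51.5° = 4.819 m; N'_5 = 148·cos51.5° − 13·4.819 = 29.5; c'Δl = 82.89; W sinα = 115.8
Σc'Δl = 216.0 kN/m; ΣN' = 309.2 kN/m; ΣW sinα = 267.5 kN/m
Resisting = 216.0 + 309.2·tan23.6° = 216.0 + 135.1 = 351.1 kN/m
FS = 351.1 / 267.5 = 1.312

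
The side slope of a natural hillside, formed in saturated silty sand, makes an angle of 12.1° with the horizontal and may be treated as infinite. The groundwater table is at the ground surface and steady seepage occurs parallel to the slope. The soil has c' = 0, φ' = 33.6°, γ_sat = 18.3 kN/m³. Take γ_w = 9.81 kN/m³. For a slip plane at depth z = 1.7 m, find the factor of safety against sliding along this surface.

With seepage parallel to the slope and the water table at the surface, the effective normal stress on the slip plane uses the buoyant unit weight γ' = γ_sat − γ_w while the driving shear stress uses γ_sat:
FS = [c' + γ' z cos²β tanφ'] / [γ_sat z sinβ cosβ]
(For c' = 0 this reduces to FS = (γ'/γ_sat)·tanφ'/tanβ.)
γ' = 18.3 − 9.81 = 8.49 kN/m³
Numerator = 0.0 + 8.49·1.7·cos²12.1°·tan33.6° = 0.0 + 8.49·1.7·0.9561·0.6644 = 9.168 kPa
Denominator = 18.3·1.7·sin12.1°·cos12.1° = 18.3·1.7·0.2096·0.9778 = 6.376 kPa
FS = 9.168 / 6.376 = 1.438

FS = 1.44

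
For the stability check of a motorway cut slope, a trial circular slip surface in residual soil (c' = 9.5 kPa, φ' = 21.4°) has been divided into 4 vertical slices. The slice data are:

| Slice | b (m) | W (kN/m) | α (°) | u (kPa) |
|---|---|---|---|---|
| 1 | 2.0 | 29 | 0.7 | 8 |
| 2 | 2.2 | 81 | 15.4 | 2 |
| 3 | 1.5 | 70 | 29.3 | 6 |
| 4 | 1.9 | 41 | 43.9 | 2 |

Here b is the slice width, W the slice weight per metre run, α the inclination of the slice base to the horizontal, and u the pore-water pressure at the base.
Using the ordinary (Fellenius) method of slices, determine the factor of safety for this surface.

Ordinary method of slices: FS = Σ[c'·Δl_i + (W_i cosα_i − u_i·Δl_i)·tanφ'] / Σ W_i sinα_i, with Δl_i = b_i / cosα_i.
Slice 1: Δl = 2.0/cos0.7° = 2.000 m; N'_1 = 29·cos0.7° − 8·2.000 = 13.0; c'Δl = 19.00; W sinα = 0.4
Slice 2: Δl = 2.2/cos15.4° = 2.282 m; N'_2 = 81·cos15.4° − 2·2.282 = 73.5; c'Δl = 21.68; W sinα = 21.5
Slice 3: Δl = 1.5/cos29.3° = 1.720 m; N'_3 = 70·cos29.3° − 6·1.720 = 50.7; c'Δl = 16.34; W sinα = 34.3
Slice 4: Δl = 1.9/cos43.9° = 2.637 m; N'_4 = 41·cos43.9° − 2·2.637 = 24.3; c'Δl = 25.05; W sinα = 28.4
Σc'Δl = 82.1 kN/m; ΣN' = 161.5 kN/m; ΣW sinα = 84.6 kN/m
Resisting = 82.1 + 161.5·tan21.4° = 82.1 + 63.3 = 145.4 kN/m
FS = 145.4 / 84.6 = 1.719

FS = 1.72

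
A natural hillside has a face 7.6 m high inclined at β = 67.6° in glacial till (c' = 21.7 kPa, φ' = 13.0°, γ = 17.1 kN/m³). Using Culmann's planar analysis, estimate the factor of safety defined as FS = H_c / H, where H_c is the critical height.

H_c = (4c'/γ) · sinβ cosφ' / [1 − cos(β − φ')]
    = (4·21.7/17.1) · sin67.6°·cos13.0° / [1 − cos54.6°]
    = 5.076 · 0.9008 / 0.4207 = 10.87 m
FS = H_c / H = 10.87 / 7.6 = 1.430

FS = 1.43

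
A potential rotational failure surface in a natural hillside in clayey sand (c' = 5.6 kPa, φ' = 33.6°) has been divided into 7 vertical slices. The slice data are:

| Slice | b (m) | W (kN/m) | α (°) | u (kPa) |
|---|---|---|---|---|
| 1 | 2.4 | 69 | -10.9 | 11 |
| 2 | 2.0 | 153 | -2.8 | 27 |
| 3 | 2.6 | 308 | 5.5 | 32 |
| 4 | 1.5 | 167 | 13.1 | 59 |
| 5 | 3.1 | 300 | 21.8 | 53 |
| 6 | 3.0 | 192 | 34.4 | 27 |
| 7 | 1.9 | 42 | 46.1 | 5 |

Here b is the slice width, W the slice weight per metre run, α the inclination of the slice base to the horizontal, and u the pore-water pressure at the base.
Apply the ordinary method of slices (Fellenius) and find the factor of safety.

FS = 1.71

Ordinary method of slices: FS = Σ[c'·Δl_i + (W_i cosα_i − u_i·Δl_i)·tanφ'] / Σ W_i sinα_i, with Δl_i = b_i / cosα_i.
Slice 1: Δl = 2.4/cos(-10.9°) = 2.444 m; N'_1 = 69·cos(-10.9°) − 11·2.444 = 40.9; c'Δl = 13.69; W sinα = -13.0
Slice 2: Δl = 2.0/cos(-2.8°) = 2.002 m; N'_2 = 153·cos(-2.8°) − 27·2.002 = 98.8; c'Δl = 11.21; W sinα = -7.5
Slice 3: Δl = 2.6/cos5.5° = 2.612 m; N'_3 = 308·cos5.5° − 32·2.612 = 223.0; c'Δl = 14.63; W sinα = 29.5
Slice 4: Δl = 1.5/cos13.1° = 1.540 m; N'_4 = 167·cos13.1° − 59·1.540 = 71.8; c'Δl = 8.62; W sinα = 37.9
Slice 5: Δl = 3.1/cos21.8° = 3.339 m; N'_5 = 300·cos21.8° − 53·3.339 = 101.6; c'Δl = 18.70; W sinα = 111.4
Slice 6: Δl = 3.0/cos34.4° = 3.636 m; N'_6 = 192·cos34.4° − 27·3.636 = 60.3; c'Δl = 20.36; W sinα = 108.5
Slice 7: Δl = 1.9/cos46.1° = 2.740 m; N'_7 = 42·cos46.1° − 5·2.740 = 15.4; c'Δl = 15.34; W sinα = 30.3
Σc'Δl = 102.6 kN/m; ΣN' = 611.7 kN/m; ΣW sinα = 297.0 kN/m
Resisting = 102.6 + 611.7·tan33.6° = 102.6 + 406.4 = 509.0 kN/m
FS = 509.0 / 297.0 = 1.714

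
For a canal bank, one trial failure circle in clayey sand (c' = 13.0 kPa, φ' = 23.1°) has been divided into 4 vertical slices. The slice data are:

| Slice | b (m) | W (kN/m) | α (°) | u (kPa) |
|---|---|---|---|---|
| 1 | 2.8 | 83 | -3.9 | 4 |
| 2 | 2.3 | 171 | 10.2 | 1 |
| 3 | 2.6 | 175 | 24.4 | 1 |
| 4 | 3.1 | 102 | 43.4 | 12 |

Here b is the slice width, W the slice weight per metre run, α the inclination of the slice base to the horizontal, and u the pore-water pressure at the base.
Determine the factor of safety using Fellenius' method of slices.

Ordinary method of slices: FS = Σ[c'·Δl_i + (W_i cosα_i − u_i·Δl_i)·tanφ'] / Σ W_i sinα_i, with Δl_i = b_i / cosα_i.
Slice 1: Δl = 2.8/cos(-3.9°) = 2.806 m; N'_1 = 83·cos(-3.9°) − 4·2.806 = 71.6; c'Δl = 36.48; W sinα = -5.6
Slice 2: Δl = 2.3/cos10.2° = 2.337 m; N'_2 = 171·cos10.2° − 1·2.337 = 166.0; c'Δl = 30.38; W sinα = 30.3
Slice 3: Δl = 2.6/cos24.4° = 2.855 m; N'_3 = 175·cos24.4° − 1·2.855 = 156.5; c'Δl = 37.11; W sinα = 72.3
Slice 4: Δl = 3.1/cos43.4° = 4.267 m; N'_4 = 102·cos43.4° − 12·4.267 = 22.9; c'Δl = 55.47; W sinα = 70.1
Σc'Δl = 159.4 kN/m; ΣN' = 417.0 kN/m; ΣW sinα = 167.0 kN/m
Resisting = 159.4 + 417.0·tan23.1° = 159.4 + 177.9 = 337.3 kN/m
FS = 337.3 / 167.0 = 2.020

FS = 2.02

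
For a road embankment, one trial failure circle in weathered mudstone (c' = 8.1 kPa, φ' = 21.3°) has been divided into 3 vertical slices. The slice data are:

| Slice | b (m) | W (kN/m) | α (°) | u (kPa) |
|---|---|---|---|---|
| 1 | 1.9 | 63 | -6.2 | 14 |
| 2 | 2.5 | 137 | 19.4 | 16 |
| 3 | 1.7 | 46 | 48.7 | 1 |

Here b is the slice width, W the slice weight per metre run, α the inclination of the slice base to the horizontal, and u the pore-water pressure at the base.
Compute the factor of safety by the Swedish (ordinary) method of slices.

FS = 1.59

Ordinary method of slices: FS = Σ[c'·Δl_i + (W_i cosα_i − u_i·Δl_i)·tanφ'] / Σ W_i sinα_i, with Δl_i = b_i / cosα_i.
Slice 1: Δl = 1.9/cos(-6.2°) = 1.911 m; N'_1 = 63·cos(-6.2°) − 14·1.911 = 35.9; c'Δl = 15.48; W sinα = -6.8
Slice 2: Δl = 2.5/cos19.4° = 2.650 m; N'_2 = 137·cos19.4° − 16·2.650 = 86.8; c'Δl = 21.47; W sinα = 45.5
Slice 3: Δl = 1.7/cos48.7° = 2.576 m; N'_3 = 46·cos48.7° − 1·2.576 = 27.8; c'Δl = 20.86; W sinα = 34.6
Σc'Δl = 57.8 kN/m; ΣN' = 150.5 kN/m; ΣW sinα = 73.3 kN/m
Resisting = 57.8 + 150.5·tan21.3° = 57.8 + 58.7 = 116.5 kN/m
FS = 116.5 / 73.3 = 1.590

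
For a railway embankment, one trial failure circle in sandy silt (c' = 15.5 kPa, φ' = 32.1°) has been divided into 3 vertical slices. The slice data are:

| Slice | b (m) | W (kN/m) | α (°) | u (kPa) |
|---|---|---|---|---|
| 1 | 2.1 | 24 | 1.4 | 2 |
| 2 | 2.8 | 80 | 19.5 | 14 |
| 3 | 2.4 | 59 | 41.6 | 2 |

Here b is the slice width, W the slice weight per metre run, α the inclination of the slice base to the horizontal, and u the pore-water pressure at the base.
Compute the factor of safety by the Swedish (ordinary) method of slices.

FS = 2.79

Ordinary method of slices: FS = Σ[c'·Δl_i + (W_i cosα_i − u_i·Δl_i)·tanφ'] / Σ W_i sinα_i, with Δl_i = b_i / cosα_i.
Slice 1: Δl = 2.1/cos1.4° = 2.101 m; N'_1 = 24·cos1.4° − 2·2.101 = 19.8; c'Δl = 32.56; W sinα = 0.6
Slice 2: Δl = 2.8/cos19.5° = 2.970 m; N'_2 = 80·cos19.5° − 14·2.970 = 33.8; c'Δl = 46.04; W sinα = 26.7
Slice 3: Δl = 2.4/cos41.6° = 3.209 m; N'_3 = 59·cos41.6° − 2·3.209 = 37.7; c'Δl = 49.75; W sinα = 39.2
Σc'Δl = 128.3 kN/m; ΣN' = 91.3 kN/m; ΣW sinα = 66.5 kN/m
Resisting = 128.3 + 91.3·tan32.1° = 128.3 + 57.3 = 185.6 kN/m
FS = 185.6 / 66.5 = 2.793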